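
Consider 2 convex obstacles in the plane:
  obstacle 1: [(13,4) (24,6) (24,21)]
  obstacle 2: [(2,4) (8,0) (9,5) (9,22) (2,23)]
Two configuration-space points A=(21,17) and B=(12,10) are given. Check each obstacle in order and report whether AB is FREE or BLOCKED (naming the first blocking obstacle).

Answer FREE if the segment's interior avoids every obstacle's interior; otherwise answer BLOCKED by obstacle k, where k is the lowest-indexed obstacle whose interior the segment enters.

FREE

Obstacle 1 [(13,4) (24,6) (24,21)]:
  edge (13,4)–(24,6): clear
  edge (24,6)–(24,21): clear
  edge (24,21)–(13,4): clear
  midpoint (33/2,27/2) outside
  → clear
Obstacle 2 [(2,4) (8,0) (9,5) (9,22) (2,23)]:
  edge (2,4)–(8,0): clear
  edge (8,0)–(9,5): clear
  edge (9,5)–(9,22): clear
  edge (9,22)–(2,23): clear
  edge (2,23)–(2,4): clear
  midpoint (33/2,27/2) outside
  → clear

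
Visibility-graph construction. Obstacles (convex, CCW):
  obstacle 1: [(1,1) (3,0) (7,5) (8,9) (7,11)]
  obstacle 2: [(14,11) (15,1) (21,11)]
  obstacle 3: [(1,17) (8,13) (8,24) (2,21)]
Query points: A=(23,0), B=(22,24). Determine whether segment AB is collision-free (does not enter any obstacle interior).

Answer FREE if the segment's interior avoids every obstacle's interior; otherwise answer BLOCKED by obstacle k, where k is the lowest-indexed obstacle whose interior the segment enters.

FREE

Obstacle 1 [(1,1) (3,0) (7,5) (8,9) (7,11)]:
  edge (1,1)–(3,0): clear
  edge (3,0)–(7,5): clear
  edge (7,5)–(8,9): clear
  edge (8,9)–(7,11): clear
  edge (7,11)–(1,1): clear
  midpoint (45/2,12) outside
  → clear
Obstacle 2 [(14,11) (15,1) (21,11)]:
  edge (14,11)–(15,1): clear
  edge (15,1)–(21,11): clear
  edge (21,11)–(14,11): clear
  midpoint (45/2,12) outside
  → clear
Obstacle 3 [(1,17) (8,13) (8,24) (2,21)]:
  edge (1,17)–(8,13): clear
  edge (8,13)–(8,24): clear
  edge (8,24)–(2,21): clear
  edge (2,21)–(1,17): clear
  midpoint (45/2,12) outside
  → clear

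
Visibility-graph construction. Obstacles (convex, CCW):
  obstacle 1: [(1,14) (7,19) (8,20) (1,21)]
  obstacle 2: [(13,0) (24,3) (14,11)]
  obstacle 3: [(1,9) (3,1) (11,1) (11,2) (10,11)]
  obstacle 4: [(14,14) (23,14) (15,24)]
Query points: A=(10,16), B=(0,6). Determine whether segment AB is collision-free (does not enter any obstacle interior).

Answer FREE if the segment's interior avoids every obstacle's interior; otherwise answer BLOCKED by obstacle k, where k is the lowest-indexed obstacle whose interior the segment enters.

BLOCKED by obstacle 3

Obstacle 1 [(1,14) (7,19) (8,20) (1,21)]:
  edge (1,14)–(7,19): clear
  edge (7,19)–(8,20): clear
  edge (8,20)–(1,21): clear
  edge (1,21)–(1,14): clear
  midpoint (5,11) outside
  → clear
Obstacle 2 [(13,0) (24,3) (14,11)]:
  edge (13,0)–(24,3): clear
  edge (24,3)–(14,11): clear
  edge (14,11)–(13,0): clear
  midpoint (5,11) outside
  → clear
Obstacle 3 [(1,9) (3,1) (11,1) (11,2) (10,11)]:
  edge (1,9)–(3,1): crosses AB
  edge (3,1)–(11,1): clear
  edge (11,1)–(11,2): clear
  edge (11,2)–(10,11): clear
  edge (10,11)–(1,9): crosses AB
  → BLOCKED
Obstacle 4 [(14,14) (23,14) (15,24)]:
  edge (14,14)–(23,14): clear
  edge (23,14)–(15,24): clear
  edge (15,24)–(14,14): clear
  midpoint (5,11) outside
  → clear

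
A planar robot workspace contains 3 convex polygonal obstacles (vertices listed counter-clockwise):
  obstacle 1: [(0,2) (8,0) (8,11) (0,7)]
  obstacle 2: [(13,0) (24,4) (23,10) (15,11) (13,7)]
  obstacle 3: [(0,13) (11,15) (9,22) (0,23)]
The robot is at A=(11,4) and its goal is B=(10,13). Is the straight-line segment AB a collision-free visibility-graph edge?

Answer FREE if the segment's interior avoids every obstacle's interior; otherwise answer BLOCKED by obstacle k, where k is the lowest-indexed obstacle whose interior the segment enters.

FREE

Obstacle 1 [(0,2) (8,0) (8,11) (0,7)]:
  edge (0,2)–(8,0): clear
  edge (8,0)–(8,11): clear
  edge (8,11)–(0,7): clear
  edge (0,7)–(0,2): clear
  midpoint (21/2,17/2) outside
  → clear
Obstacle 2 [(13,0) (24,4) (23,10) (15,11) (13,7)]:
  edge (13,0)–(24,4): clear
  edge (24,4)–(23,10): clear
  edge (23,10)–(15,11): clear
  edge (15,11)–(13,7): clear
  edge (13,7)–(13,0): clear
  midpoint (21/2,17/2) outside
  → clear
Obstacle 3 [(0,13) (11,15) (9,22) (0,23)]:
  edge (0,13)–(11,15): clear
  edge (11,15)–(9,22): clear
  edge (9,22)–(0,23): clear
  edge (0,23)–(0,13): clear
  midpoint (21/2,17/2) outside
  → clear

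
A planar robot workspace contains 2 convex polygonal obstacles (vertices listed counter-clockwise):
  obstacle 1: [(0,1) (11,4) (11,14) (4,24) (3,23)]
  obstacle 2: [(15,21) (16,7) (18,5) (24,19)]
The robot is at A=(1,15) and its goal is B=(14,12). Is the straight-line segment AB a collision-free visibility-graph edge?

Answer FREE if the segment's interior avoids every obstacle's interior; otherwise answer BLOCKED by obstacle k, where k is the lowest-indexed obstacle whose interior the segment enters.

BLOCKED by obstacle 1

Obstacle 1 [(0,1) (11,4) (11,14) (4,24) (3,23)]:
  edge (0,1)–(11,4): clear
  edge (11,4)–(11,14): crosses AB
  edge (11,14)–(4,24): clear
  edge (4,24)–(3,23): clear
  edge (3,23)–(0,1): crosses AB
  → BLOCKED
Obstacle 2 [(15,21) (16,7) (18,5) (24,19)]:
  edge (15,21)–(16,7): clear
  edge (16,7)–(18,5): clear
  edge (18,5)–(24,19): clear
  edge (24,19)–(15,21): clear
  midpoint (15/2,27/2) outside
  → clear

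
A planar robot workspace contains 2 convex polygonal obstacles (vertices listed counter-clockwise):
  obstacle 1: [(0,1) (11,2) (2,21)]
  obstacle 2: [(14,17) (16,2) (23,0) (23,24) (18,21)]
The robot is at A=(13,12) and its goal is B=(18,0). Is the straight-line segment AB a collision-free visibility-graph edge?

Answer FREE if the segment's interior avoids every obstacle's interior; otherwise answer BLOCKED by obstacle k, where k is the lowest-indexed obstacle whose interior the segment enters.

Obstacle 1 [(0,1) (11,2) (2,21)]:
  edge (0,1)–(11,2): clear
  edge (11,2)–(2,21): clear
  edge (2,21)–(0,1): clear
  midpoint (31/2,6) outside
  → clear
Obstacle 2 [(14,17) (16,2) (23,0) (23,24) (18,21)]:
  edge (14,17)–(16,2): crosses AB
  edge (16,2)–(23,0): crosses AB
  edge (23,0)–(23,24): clear
  edge (23,24)–(18,21): clear
  edge (18,21)–(14,17): clear
  → BLOCKED

BLOCKED by obstacle 2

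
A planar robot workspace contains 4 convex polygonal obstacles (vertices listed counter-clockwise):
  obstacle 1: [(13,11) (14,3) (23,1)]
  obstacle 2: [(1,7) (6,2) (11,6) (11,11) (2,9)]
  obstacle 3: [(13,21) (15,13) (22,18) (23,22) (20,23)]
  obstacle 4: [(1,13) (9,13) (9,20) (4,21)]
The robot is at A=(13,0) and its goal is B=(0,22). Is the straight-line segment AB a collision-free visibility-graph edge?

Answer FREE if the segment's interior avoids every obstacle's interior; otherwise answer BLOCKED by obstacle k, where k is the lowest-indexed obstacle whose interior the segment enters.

Obstacle 1 [(13,11) (14,3) (23,1)]:
  edge (13,11)–(14,3): clear
  edge (14,3)–(23,1): clear
  edge (23,1)–(13,11): clear
  midpoint (13/2,11) outside
  → clear
Obstacle 2 [(1,7) (6,2) (11,6) (11,11) (2,9)]:
  edge (1,7)–(6,2): clear
  edge (6,2)–(11,6): crosses AB
  edge (11,6)–(11,11): clear
  edge (11,11)–(2,9): crosses AB
  edge (2,9)–(1,7): clear
  → BLOCKED
Obstacle 3 [(13,21) (15,13) (22,18) (23,22) (20,23)]:
  edge (13,21)–(15,13): clear
  edge (15,13)–(22,18): clear
  edge (22,18)–(23,22): clear
  edge (23,22)–(20,23): clear
  edge (20,23)–(13,21): clear
  midpoint (13/2,11) outside
  → clear
Obstacle 4 [(1,13) (9,13) (9,20) (4,21)]:
  edge (1,13)–(9,13): crosses AB
  edge (9,13)–(9,20): clear
  edge (9,20)–(4,21): clear
  edge (4,21)–(1,13): crosses AB
  → BLOCKED

BLOCKED by obstacle 2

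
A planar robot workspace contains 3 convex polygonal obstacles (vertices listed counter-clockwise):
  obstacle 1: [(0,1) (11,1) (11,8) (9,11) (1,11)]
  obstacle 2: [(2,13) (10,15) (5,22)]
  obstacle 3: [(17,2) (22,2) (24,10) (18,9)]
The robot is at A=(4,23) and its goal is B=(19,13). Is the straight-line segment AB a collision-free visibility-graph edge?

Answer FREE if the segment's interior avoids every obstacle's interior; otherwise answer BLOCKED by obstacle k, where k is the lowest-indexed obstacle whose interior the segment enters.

FREE

Obstacle 1 [(0,1) (11,1) (11,8) (9,11) (1,11)]:
  edge (0,1)–(11,1): clear
  edge (11,1)–(11,8): clear
  edge (11,8)–(9,11): clear
  edge (9,11)–(1,11): clear
  edge (1,11)–(0,1): clear
  midpoint (23/2,18) outside
  → clear
Obstacle 2 [(2,13) (10,15) (5,22)]:
  edge (2,13)–(10,15): clear
  edge (10,15)–(5,22): clear
  edge (5,22)–(2,13): clear
  midpoint (23/2,18) outside
  → clear
Obstacle 3 [(17,2) (22,2) (24,10) (18,9)]:
  edge (17,2)–(22,2): clear
  edge (22,2)–(24,10): clear
  edge (24,10)–(18,9): clear
  edge (18,9)–(17,2): clear
  midpoint (23/2,18) outside
  → clear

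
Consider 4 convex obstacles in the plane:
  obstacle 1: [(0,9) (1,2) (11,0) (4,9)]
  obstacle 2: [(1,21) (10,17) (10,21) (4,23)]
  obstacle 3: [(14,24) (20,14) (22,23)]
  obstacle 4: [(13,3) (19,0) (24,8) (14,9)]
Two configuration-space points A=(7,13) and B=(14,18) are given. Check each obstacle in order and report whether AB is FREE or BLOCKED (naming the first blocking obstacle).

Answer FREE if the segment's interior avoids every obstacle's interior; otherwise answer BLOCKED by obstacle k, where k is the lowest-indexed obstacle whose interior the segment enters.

FREE

Obstacle 1 [(0,9) (1,2) (11,0) (4,9)]:
  edge (0,9)–(1,2): clear
  edge (1,2)–(11,0): clear
  edge (11,0)–(4,9): clear
  edge (4,9)–(0,9): clear
  midpoint (21/2,31/2) outside
  → clear
Obstacle 2 [(1,21) (10,17) (10,21) (4,23)]:
  edge (1,21)–(10,17): clear
  edge (10,17)–(10,21): clear
  edge (10,21)–(4,23): clear
  edge (4,23)–(1,21): clear
  midpoint (21/2,31/2) outside
  → clear
Obstacle 3 [(14,24) (20,14) (22,23)]:
  edge (14,24)–(20,14): clear
  edge (20,14)–(22,23): clear
  edge (22,23)–(14,24): clear
  midpoint (21/2,31/2) outside
  → clear
Obstacle 4 [(13,3) (19,0) (24,8) (14,9)]:
  edge (13,3)–(19,0): clear
  edge (19,0)–(24,8): clear
  edge (24,8)–(14,9): clear
  edge (14,9)–(13,3): clear
  midpoint (21/2,31/2) outside
  → clear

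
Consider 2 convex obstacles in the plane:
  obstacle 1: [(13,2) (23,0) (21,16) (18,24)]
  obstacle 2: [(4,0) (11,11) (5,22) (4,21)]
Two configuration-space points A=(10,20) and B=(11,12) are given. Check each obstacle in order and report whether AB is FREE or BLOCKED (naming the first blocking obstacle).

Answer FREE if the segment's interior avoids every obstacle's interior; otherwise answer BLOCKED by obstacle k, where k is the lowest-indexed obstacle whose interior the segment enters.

Obstacle 1 [(13,2) (23,0) (21,16) (18,24)]:
  edge (13,2)–(23,0): clear
  edge (23,0)–(21,16): clear
  edge (21,16)–(18,24): clear
  edge (18,24)–(13,2): clear
  midpoint (21/2,16) outside
  → clear
Obstacle 2 [(4,0) (11,11) (5,22) (4,21)]:
  edge (4,0)–(11,11): clear
  edge (11,11)–(5,22): clear
  edge (5,22)–(4,21): clear
  edge (4,21)–(4,0): clear
  midpoint (21/2,16) outside
  → clear

FREE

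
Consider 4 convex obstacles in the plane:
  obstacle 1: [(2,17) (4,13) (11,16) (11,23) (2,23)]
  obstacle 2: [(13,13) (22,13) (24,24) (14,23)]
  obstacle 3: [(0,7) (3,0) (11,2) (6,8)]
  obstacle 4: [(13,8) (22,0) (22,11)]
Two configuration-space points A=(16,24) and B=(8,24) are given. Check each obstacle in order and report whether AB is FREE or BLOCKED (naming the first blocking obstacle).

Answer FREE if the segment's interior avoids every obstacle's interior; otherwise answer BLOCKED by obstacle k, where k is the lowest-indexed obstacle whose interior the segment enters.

Obstacle 1 [(2,17) (4,13) (11,16) (11,23) (2,23)]:
  edge (2,17)–(4,13): clear
  edge (4,13)–(11,16): clear
  edge (11,16)–(11,23): clear
  edge (11,23)–(2,23): clear
  edge (2,23)–(2,17): clear
  midpoint (12,24) outside
  → clear
Obstacle 2 [(13,13) (22,13) (24,24) (14,23)]:
  edge (13,13)–(22,13): clear
  edge (22,13)–(24,24): clear
  edge (24,24)–(14,23): clear
  edge (14,23)–(13,13): clear
  midpoint (12,24) outside
  → clear
Obstacle 3 [(0,7) (3,0) (11,2) (6,8)]:
  edge (0,7)–(3,0): clear
  edge (3,0)–(11,2): clear
  edge (11,2)–(6,8): clear
  edge (6,8)–(0,7): clear
  midpoint (12,24) outside
  → clear
Obstacle 4 [(13,8) (22,0) (22,11)]:
  edge (13,8)–(22,0): clear
  edge (22,0)–(22,11): clear
  edge (22,11)–(13,8): clear
  midpoint (12,24) outside
  → clear

FREE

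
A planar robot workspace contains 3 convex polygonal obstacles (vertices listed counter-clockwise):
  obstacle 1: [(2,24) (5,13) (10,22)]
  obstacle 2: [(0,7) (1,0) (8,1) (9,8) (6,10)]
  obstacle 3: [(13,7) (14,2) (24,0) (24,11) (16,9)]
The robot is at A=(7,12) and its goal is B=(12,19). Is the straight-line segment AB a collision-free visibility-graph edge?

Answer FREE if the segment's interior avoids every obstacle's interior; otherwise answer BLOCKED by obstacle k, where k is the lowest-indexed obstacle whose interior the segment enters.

Obstacle 1 [(2,24) (5,13) (10,22)]:
  edge (2,24)–(5,13): clear
  edge (5,13)–(10,22): clear
  edge (10,22)–(2,24): clear
  midpoint (19/2,31/2) outside
  → clear
Obstacle 2 [(0,7) (1,0) (8,1) (9,8) (6,10)]:
  edge (0,7)–(1,0): clear
  edge (1,0)–(8,1): clear
  edge (8,1)–(9,8): clear
  edge (9,8)–(6,10): clear
  edge (6,10)–(0,7): clear
  midpoint (19/2,31/2) outside
  → clear
Obstacle 3 [(13,7) (14,2) (24,0) (24,11) (16,9)]:
  edge (13,7)–(14,2): clear
  edge (14,2)–(24,0): clear
  edge (24,0)–(24,11): clear
  edge (24,11)–(16,9): clear
  edge (16,9)–(13,7): clear
  midpoint (19/2,31/2) outside
  → clear

FREE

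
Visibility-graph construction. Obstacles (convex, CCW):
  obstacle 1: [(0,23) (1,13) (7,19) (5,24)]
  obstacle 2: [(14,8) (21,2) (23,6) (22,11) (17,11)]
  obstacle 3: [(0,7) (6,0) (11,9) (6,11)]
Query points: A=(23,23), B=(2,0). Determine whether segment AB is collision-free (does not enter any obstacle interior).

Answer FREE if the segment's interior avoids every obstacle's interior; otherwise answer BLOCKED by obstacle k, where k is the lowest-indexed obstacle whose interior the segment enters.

Obstacle 1 [(0,23) (1,13) (7,19) (5,24)]:
  edge (0,23)–(1,13): clear
  edge (1,13)–(7,19): clear
  edge (7,19)–(5,24): clear
  edge (5,24)–(0,23): clear
  midpoint (25/2,23/2) outside
  → clear
Obstacle 2 [(14,8) (21,2) (23,6) (22,11) (17,11)]:
  edge (14,8)–(21,2): clear
  edge (21,2)–(23,6): clear
  edge (23,6)–(22,11): clear
  edge (22,11)–(17,11): clear
  edge (17,11)–(14,8): clear
  midpoint (25/2,23/2) outside
  → clear
Obstacle 3 [(0,7) (6,0) (11,9) (6,11)]:
  edge (0,7)–(6,0): crosses AB
  edge (6,0)–(11,9): clear
  edge (11,9)–(6,11): crosses AB
  edge (6,11)–(0,7): clear
  → BLOCKED

BLOCKED by obstacle 3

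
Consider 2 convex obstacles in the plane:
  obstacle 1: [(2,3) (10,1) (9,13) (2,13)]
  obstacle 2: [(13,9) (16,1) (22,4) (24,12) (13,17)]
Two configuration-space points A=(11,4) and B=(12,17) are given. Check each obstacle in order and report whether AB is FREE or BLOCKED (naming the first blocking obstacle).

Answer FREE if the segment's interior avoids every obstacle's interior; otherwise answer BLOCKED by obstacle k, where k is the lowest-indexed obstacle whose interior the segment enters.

FREE

Obstacle 1 [(2,3) (10,1) (9,13) (2,13)]:
  edge (2,3)–(10,1): clear
  edge (10,1)–(9,13): clear
  edge (9,13)–(2,13): clear
  edge (2,13)–(2,3): clear
  midpoint (23/2,21/2) outside
  → clear
Obstacle 2 [(13,9) (16,1) (22,4) (24,12) (13,17)]:
  edge (13,9)–(16,1): clear
  edge (16,1)–(22,4): clear
  edge (22,4)–(24,12): clear
  edge (24,12)–(13,17): clear
  edge (13,17)–(13,9): clear
  midpoint (23/2,21/2) outside
  → clear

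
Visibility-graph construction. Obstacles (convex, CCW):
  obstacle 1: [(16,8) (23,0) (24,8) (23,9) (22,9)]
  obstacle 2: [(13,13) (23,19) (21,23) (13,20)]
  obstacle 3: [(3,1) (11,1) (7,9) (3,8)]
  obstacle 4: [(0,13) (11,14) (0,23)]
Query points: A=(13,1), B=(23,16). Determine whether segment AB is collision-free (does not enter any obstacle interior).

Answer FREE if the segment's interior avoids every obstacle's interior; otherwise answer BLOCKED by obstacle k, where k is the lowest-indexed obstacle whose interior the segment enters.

Obstacle 1 [(16,8) (23,0) (24,8) (23,9) (22,9)]:
  edge (16,8)–(23,0): crosses AB
  edge (23,0)–(24,8): clear
  edge (24,8)–(23,9): clear
  edge (23,9)–(22,9): clear
  edge (22,9)–(16,8): crosses AB
  → BLOCKED
Obstacle 2 [(13,13) (23,19) (21,23) (13,20)]:
  edge (13,13)–(23,19): clear
  edge (23,19)–(21,23): clear
  edge (21,23)–(13,20): clear
  edge (13,20)–(13,13): clear
  midpoint (18,17/2) outside
  → clear
Obstacle 3 [(3,1) (11,1) (7,9) (3,8)]:
  edge (3,1)–(11,1): clear
  edge (11,1)–(7,9): clear
  edge (7,9)–(3,8): clear
  edge (3,8)–(3,1): clear
  midpoint (18,17/2) outside
  → clear
Obstacle 4 [(0,13) (11,14) (0,23)]:
  edge (0,13)–(11,14): clear
  edge (11,14)–(0,23): clear
  edge (0,23)–(0,13): clear
  midpoint (18,17/2) outside
  → clear

BLOCKED by obstacle 1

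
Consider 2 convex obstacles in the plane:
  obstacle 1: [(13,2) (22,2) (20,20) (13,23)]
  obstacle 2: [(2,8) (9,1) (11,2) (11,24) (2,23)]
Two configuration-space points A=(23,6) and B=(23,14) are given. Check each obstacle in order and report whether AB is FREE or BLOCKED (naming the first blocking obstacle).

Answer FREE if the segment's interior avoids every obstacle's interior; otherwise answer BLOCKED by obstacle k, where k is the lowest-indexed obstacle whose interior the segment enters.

Obstacle 1 [(13,2) (22,2) (20,20) (13,23)]:
  edge (13,2)–(22,2): clear
  edge (22,2)–(20,20): clear
  edge (20,20)–(13,23): clear
  edge (13,23)–(13,2): clear
  midpoint (23,10) outside
  → clear
Obstacle 2 [(2,8) (9,1) (11,2) (11,24) (2,23)]:
  edge (2,8)–(9,1): clear
  edge (9,1)–(11,2): clear
  edge (11,2)–(11,24): clear
  edge (11,24)–(2,23): clear
  edge (2,23)–(2,8): clear
  midpoint (23,10) outside
  → clear

FREE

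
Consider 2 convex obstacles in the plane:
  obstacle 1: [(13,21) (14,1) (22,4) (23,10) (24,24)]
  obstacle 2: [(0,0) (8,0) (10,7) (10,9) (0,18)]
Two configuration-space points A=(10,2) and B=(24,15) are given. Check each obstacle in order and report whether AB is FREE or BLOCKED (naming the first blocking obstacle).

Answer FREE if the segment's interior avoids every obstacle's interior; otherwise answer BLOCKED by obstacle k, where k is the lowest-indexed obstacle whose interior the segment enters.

Obstacle 1 [(13,21) (14,1) (22,4) (23,10) (24,24)]:
  edge (13,21)–(14,1): crosses AB
  edge (14,1)–(22,4): clear
  edge (22,4)–(23,10): clear
  edge (23,10)–(24,24): crosses AB
  edge (24,24)–(13,21): clear
  → BLOCKED
Obstacle 2 [(0,0) (8,0) (10,7) (10,9) (0,18)]:
  edge (0,0)–(8,0): clear
  edge (8,0)–(10,7): clear
  edge (10,7)–(10,9): clear
  edge (10,9)–(0,18): clear
  edge (0,18)–(0,0): clear
  midpoint (17,17/2) outside
  → clear

BLOCKED by obstacle 1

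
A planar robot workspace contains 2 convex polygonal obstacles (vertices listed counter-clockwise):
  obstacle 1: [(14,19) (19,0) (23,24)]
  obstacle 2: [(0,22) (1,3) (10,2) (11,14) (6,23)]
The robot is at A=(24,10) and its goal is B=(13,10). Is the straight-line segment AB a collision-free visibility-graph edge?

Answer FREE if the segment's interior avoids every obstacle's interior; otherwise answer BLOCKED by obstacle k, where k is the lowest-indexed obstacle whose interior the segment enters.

Obstacle 1 [(14,19) (19,0) (23,24)]:
  edge (14,19)–(19,0): crosses AB
  edge (19,0)–(23,24): crosses AB
  edge (23,24)–(14,19): clear
  → BLOCKED
Obstacle 2 [(0,22) (1,3) (10,2) (11,14) (6,23)]:
  edge (0,22)–(1,3): clear
  edge (1,3)–(10,2): clear
  edge (10,2)–(11,14): clear
  edge (11,14)–(6,23): clear
  edge (6,23)–(0,22): clear
  midpoint (37/2,10) outside
  → clear

BLOCKED by obstacle 1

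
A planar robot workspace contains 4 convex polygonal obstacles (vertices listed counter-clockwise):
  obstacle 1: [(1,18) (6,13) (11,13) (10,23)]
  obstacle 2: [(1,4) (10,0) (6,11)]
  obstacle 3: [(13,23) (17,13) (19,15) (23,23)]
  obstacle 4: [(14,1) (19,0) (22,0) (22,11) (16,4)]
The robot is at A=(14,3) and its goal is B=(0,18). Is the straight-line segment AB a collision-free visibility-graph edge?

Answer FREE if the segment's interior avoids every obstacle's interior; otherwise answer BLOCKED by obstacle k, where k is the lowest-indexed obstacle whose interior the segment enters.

Obstacle 1 [(1,18) (6,13) (11,13) (10,23)]:
  edge (1,18)–(6,13): clear
  edge (6,13)–(11,13): clear
  edge (11,13)–(10,23): clear
  edge (10,23)–(1,18): clear
  midpoint (7,21/2) outside
  → clear
Obstacle 2 [(1,4) (10,0) (6,11)]:
  edge (1,4)–(10,0): clear
  edge (10,0)–(6,11): clear
  edge (6,11)–(1,4): clear
  midpoint (7,21/2) outside
  → clear
Obstacle 3 [(13,23) (17,13) (19,15) (23,23)]:
  edge (13,23)–(17,13): clear
  edge (17,13)–(19,15): clear
  edge (19,15)–(23,23): clear
  edge (23,23)–(13,23): clear
  midpoint (7,21/2) outside
  → clear
Obstacle 4 [(14,1) (19,0) (22,0) (22,11) (16,4)]:
  edge (14,1)–(19,0): clear
  edge (19,0)–(22,0): clear
  edge (22,0)–(22,11): clear
  edge (22,11)–(16,4): clear
  edge (16,4)–(14,1): clear
  midpoint (7,21/2) outside
  → clear

FREE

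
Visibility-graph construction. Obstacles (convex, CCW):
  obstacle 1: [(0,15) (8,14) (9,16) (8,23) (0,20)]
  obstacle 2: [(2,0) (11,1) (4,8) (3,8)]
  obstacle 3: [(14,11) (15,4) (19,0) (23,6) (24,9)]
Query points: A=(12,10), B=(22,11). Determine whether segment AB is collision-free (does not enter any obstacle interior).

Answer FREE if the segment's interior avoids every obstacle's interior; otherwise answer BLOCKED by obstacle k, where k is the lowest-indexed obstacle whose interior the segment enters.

BLOCKED by obstacle 3

Obstacle 1 [(0,15) (8,14) (9,16) (8,23) (0,20)]:
  edge (0,15)–(8,14): clear
  edge (8,14)–(9,16): clear
  edge (9,16)–(8,23): clear
  edge (8,23)–(0,20): clear
  edge (0,20)–(0,15): clear
  midpoint (17,21/2) outside
  → clear
Obstacle 2 [(2,0) (11,1) (4,8) (3,8)]:
  edge (2,0)–(11,1): clear
  edge (11,1)–(4,8): clear
  edge (4,8)–(3,8): clear
  edge (3,8)–(2,0): clear
  midpoint (17,21/2) outside
  → clear
Obstacle 3 [(14,11) (15,4) (19,0) (23,6) (24,9)]:
  edge (14,11)–(15,4): crosses AB
  edge (15,4)–(19,0): clear
  edge (19,0)–(23,6): clear
  edge (23,6)–(24,9): clear
  edge (24,9)–(14,11): crosses AB
  → BLOCKED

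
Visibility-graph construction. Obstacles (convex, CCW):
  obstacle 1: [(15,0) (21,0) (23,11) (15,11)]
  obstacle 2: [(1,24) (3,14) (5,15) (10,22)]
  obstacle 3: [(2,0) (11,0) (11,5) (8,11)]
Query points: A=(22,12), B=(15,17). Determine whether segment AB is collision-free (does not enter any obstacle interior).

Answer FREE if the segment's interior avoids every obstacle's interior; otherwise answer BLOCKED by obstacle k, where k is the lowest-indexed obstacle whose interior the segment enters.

Obstacle 1 [(15,0) (21,0) (23,11) (15,11)]:
  edge (15,0)–(21,0): clear
  edge (21,0)–(23,11): clear
  edge (23,11)–(15,11): clear
  edge (15,11)–(15,0): clear
  midpoint (37/2,29/2) outside
  → clear
Obstacle 2 [(1,24) (3,14) (5,15) (10,22)]:
  edge (1,24)–(3,14): clear
  edge (3,14)–(5,15): clear
  edge (5,15)–(10,22): clear
  edge (10,22)–(1,24): clear
  midpoint (37/2,29/2) outside
  → clear
Obstacle 3 [(2,0) (11,0) (11,5) (8,11)]:
  edge (2,0)–(11,0): clear
  edge (11,0)–(11,5): clear
  edge (11,5)–(8,11): clear
  edge (8,11)–(2,0): clear
  midpoint (37/2,29/2) outside
  → clear

FREE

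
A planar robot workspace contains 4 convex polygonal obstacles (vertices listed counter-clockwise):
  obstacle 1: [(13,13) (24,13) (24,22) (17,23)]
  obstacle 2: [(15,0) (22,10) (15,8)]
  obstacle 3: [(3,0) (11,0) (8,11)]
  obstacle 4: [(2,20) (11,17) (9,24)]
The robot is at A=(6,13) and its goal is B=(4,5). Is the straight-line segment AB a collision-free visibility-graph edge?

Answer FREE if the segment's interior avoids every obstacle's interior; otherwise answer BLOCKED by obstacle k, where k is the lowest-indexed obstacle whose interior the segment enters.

FREE

Obstacle 1 [(13,13) (24,13) (24,22) (17,23)]:
  edge (13,13)–(24,13): clear
  edge (24,13)–(24,22): clear
  edge (24,22)–(17,23): clear
  edge (17,23)–(13,13): clear
  midpoint (5,9) outside
  → clear
Obstacle 2 [(15,0) (22,10) (15,8)]:
  edge (15,0)–(22,10): clear
  edge (22,10)–(15,8): clear
  edge (15,8)–(15,0): clear
  midpoint (5,9) outside
  → clear
Obstacle 3 [(3,0) (11,0) (8,11)]:
  edge (3,0)–(11,0): clear
  edge (11,0)–(8,11): clear
  edge (8,11)–(3,0): clear
  midpoint (5,9) outside
  → clear
Obstacle 4 [(2,20) (11,17) (9,24)]:
  edge (2,20)–(11,17): clear
  edge (11,17)–(9,24): clear
  edge (9,24)–(2,20): clear
  midpoint (5,9) outside
  → clear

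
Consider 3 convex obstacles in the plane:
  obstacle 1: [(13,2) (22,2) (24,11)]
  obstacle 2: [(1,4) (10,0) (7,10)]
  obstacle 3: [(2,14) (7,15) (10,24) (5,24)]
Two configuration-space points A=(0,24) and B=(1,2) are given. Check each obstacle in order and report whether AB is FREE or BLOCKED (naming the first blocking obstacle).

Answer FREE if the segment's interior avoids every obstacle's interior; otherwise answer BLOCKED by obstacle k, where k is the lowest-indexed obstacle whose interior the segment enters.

Obstacle 1 [(13,2) (22,2) (24,11)]:
  edge (13,2)–(22,2): clear
  edge (22,2)–(24,11): clear
  edge (24,11)–(13,2): clear
  midpoint (1/2,13) outside
  → clear
Obstacle 2 [(1,4) (10,0) (7,10)]:
  edge (1,4)–(10,0): clear
  edge (10,0)–(7,10): clear
  edge (7,10)–(1,4): clear
  midpoint (1/2,13) outside
  → clear
Obstacle 3 [(2,14) (7,15) (10,24) (5,24)]:
  edge (2,14)–(7,15): clear
  edge (7,15)–(10,24): clear
  edge (10,24)–(5,24): clear
  edge (5,24)–(2,14): clear
  midpoint (1/2,13) outside
  → clear

FREE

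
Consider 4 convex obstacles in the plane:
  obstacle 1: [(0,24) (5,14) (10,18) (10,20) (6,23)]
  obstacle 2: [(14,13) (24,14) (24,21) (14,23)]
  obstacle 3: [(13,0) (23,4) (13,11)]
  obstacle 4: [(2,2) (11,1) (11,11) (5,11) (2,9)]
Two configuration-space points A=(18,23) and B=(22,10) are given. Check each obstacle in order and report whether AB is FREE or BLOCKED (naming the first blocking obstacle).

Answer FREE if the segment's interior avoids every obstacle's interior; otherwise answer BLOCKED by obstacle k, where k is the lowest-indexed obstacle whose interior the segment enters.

BLOCKED by obstacle 2

Obstacle 1 [(0,24) (5,14) (10,18) (10,20) (6,23)]:
  edge (0,24)–(5,14): clear
  edge (5,14)–(10,18): clear
  edge (10,18)–(10,20): clear
  edge (10,20)–(6,23): clear
  edge (6,23)–(0,24): clear
  midpoint (20,33/2) outside
  → clear
Obstacle 2 [(14,13) (24,14) (24,21) (14,23)]:
  edge (14,13)–(24,14): crosses AB
  edge (24,14)–(24,21): clear
  edge (24,21)–(14,23): crosses AB
  edge (14,23)–(14,13): clear
  → BLOCKED
Obstacle 3 [(13,0) (23,4) (13,11)]:
  edge (13,0)–(23,4): clear
  edge (23,4)–(13,11): clear
  edge (13,11)–(13,0): clear
  midpoint (20,33/2) outside
  → clear
Obstacle 4 [(2,2) (11,1) (11,11) (5,11) (2,9)]:
  edge (2,2)–(11,1): clear
  edge (11,1)–(11,11): clear
  edge (11,11)–(5,11): clear
  edge (5,11)–(2,9): clear
  edge (2,9)–(2,2): clear
  midpoint (20,33/2) outside
  → clear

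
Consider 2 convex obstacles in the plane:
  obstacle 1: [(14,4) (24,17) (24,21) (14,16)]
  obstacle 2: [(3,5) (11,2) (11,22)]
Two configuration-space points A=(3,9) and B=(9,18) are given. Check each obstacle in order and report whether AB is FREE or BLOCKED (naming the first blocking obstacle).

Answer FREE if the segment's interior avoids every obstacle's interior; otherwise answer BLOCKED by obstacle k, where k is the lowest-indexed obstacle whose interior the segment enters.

Obstacle 1 [(14,4) (24,17) (24,21) (14,16)]:
  edge (14,4)–(24,17): clear
  edge (24,17)–(24,21): clear
  edge (24,21)–(14,16): clear
  edge (14,16)–(14,4): clear
  midpoint (6,27/2) outside
  → clear
Obstacle 2 [(3,5) (11,2) (11,22)]:
  edge (3,5)–(11,2): clear
  edge (11,2)–(11,22): clear
  edge (11,22)–(3,5): clear
  midpoint (6,27/2) outside
  → clear

FREE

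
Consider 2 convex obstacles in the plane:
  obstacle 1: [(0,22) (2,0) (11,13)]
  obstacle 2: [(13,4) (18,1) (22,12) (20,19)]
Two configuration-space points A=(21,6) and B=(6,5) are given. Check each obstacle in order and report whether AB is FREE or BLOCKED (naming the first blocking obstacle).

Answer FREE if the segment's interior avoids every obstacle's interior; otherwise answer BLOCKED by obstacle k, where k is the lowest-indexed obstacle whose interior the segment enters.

Obstacle 1 [(0,22) (2,0) (11,13)]:
  edge (0,22)–(2,0): clear
  edge (2,0)–(11,13): clear
  edge (11,13)–(0,22): clear
  midpoint (27/2,11/2) outside
  → clear
Obstacle 2 [(13,4) (18,1) (22,12) (20,19)]:
  edge (13,4)–(18,1): clear
  edge (18,1)–(22,12): crosses AB
  edge (22,12)–(20,19): clear
  edge (20,19)–(13,4): crosses AB
  → BLOCKED

BLOCKED by obstacle 2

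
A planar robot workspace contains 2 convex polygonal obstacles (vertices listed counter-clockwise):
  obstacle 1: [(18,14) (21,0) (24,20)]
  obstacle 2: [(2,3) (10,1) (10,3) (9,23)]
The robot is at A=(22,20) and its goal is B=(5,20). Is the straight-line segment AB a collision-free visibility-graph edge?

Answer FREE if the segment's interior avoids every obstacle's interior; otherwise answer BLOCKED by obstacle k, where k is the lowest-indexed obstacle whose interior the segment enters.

BLOCKED by obstacle 2

Obstacle 1 [(18,14) (21,0) (24,20)]:
  edge (18,14)–(21,0): clear
  edge (21,0)–(24,20): clear
  edge (24,20)–(18,14): clear
  midpoint (27/2,20) outside
  → clear
Obstacle 2 [(2,3) (10,1) (10,3) (9,23)]:
  edge (2,3)–(10,1): clear
  edge (10,1)–(10,3): clear
  edge (10,3)–(9,23): crosses AB
  edge (9,23)–(2,3): crosses AB
  → BLOCKED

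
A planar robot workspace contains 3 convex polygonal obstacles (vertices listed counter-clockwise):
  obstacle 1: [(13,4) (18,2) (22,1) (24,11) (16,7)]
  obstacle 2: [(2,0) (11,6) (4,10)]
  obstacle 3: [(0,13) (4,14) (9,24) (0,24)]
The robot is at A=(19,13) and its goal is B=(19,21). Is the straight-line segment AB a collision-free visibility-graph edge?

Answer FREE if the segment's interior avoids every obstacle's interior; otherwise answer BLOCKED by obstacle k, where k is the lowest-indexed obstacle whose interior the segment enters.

Obstacle 1 [(13,4) (18,2) (22,1) (24,11) (16,7)]:
  edge (13,4)–(18,2): clear
  edge (18,2)–(22,1): clear
  edge (22,1)–(24,11): clear
  edge (24,11)–(16,7): clear
  edge (16,7)–(13,4): clear
  midpoint (19,17) outside
  → clear
Obstacle 2 [(2,0) (11,6) (4,10)]:
  edge (2,0)–(11,6): clear
  edge (11,6)–(4,10): clear
  edge (4,10)–(2,0): clear
  midpoint (19,17) outside
  → clear
Obstacle 3 [(0,13) (4,14) (9,24) (0,24)]:
  edge (0,13)–(4,14): clear
  edge (4,14)–(9,24): clear
  edge (9,24)–(0,24): clear
  edge (0,24)–(0,13): clear
  midpoint (19,17) outside
  → clear

FREE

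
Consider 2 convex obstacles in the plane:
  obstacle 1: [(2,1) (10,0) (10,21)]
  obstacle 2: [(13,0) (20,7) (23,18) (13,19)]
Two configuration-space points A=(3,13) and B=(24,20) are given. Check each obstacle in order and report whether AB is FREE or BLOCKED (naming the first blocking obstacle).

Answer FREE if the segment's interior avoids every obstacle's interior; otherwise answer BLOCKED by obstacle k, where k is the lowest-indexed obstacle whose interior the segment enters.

Obstacle 1 [(2,1) (10,0) (10,21)]:
  edge (2,1)–(10,0): clear
  edge (10,0)–(10,21): crosses AB
  edge (10,21)–(2,1): crosses AB
  → BLOCKED
Obstacle 2 [(13,0) (20,7) (23,18) (13,19)]:
  edge (13,0)–(20,7): clear
  edge (20,7)–(23,18): clear
  edge (23,18)–(13,19): crosses AB
  edge (13,19)–(13,0): crosses AB
  → BLOCKED

BLOCKED by obstacle 1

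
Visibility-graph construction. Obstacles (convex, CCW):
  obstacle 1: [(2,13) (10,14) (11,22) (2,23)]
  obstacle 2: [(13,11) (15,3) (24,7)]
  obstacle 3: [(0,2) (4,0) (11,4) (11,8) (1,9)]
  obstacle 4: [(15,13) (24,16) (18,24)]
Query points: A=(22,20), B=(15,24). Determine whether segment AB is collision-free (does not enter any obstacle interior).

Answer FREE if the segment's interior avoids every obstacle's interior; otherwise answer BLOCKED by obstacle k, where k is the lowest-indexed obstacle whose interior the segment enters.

Obstacle 1 [(2,13) (10,14) (11,22) (2,23)]:
  edge (2,13)–(10,14): clear
  edge (10,14)–(11,22): clear
  edge (11,22)–(2,23): clear
  edge (2,23)–(2,13): clear
  midpoint (37/2,22) outside
  → clear
Obstacle 2 [(13,11) (15,3) (24,7)]:
  edge (13,11)–(15,3): clear
  edge (15,3)–(24,7): clear
  edge (24,7)–(13,11): clear
  midpoint (37/2,22) outside
  → clear
Obstacle 3 [(0,2) (4,0) (11,4) (11,8) (1,9)]:
  edge (0,2)–(4,0): clear
  edge (4,0)–(11,4): clear
  edge (11,4)–(11,8): clear
  edge (11,8)–(1,9): clear
  edge (1,9)–(0,2): clear
  midpoint (37/2,22) outside
  → clear
Obstacle 4 [(15,13) (24,16) (18,24)]:
  edge (15,13)–(24,16): clear
  edge (24,16)–(18,24): crosses AB
  edge (18,24)–(15,13): crosses AB
  → BLOCKED

BLOCKED by obstacle 4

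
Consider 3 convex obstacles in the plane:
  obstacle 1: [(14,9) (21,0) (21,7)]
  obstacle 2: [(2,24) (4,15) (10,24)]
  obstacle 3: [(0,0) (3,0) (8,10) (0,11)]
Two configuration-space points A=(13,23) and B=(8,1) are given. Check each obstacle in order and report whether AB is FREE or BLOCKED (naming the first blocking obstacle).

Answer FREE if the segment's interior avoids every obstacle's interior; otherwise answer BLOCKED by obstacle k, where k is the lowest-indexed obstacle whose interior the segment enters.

Obstacle 1 [(14,9) (21,0) (21,7)]:
  edge (14,9)–(21,0): clear
  edge (21,0)–(21,7): clear
  edge (21,7)–(14,9): clear
  midpoint (21/2,12) outside
  → clear
Obstacle 2 [(2,24) (4,15) (10,24)]:
  edge (2,24)–(4,15): clear
  edge (4,15)–(10,24): clear
  edge (10,24)–(2,24): clear
  midpoint (21/2,12) outside
  → clear
Obstacle 3 [(0,0) (3,0) (8,10) (0,11)]:
  edge (0,0)–(3,0): clear
  edge (3,0)–(8,10): clear
  edge (8,10)–(0,11): clear
  edge (0,11)–(0,0): clear
  midpoint (21/2,12) outside
  → clear

FREE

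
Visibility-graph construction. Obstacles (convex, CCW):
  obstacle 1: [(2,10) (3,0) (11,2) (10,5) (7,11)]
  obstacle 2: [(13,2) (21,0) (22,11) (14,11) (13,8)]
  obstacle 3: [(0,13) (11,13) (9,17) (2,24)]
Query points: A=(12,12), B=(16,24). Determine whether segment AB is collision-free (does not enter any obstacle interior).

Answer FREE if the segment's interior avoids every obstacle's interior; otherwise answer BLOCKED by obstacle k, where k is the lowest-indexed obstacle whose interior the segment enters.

Obstacle 1 [(2,10) (3,0) (11,2) (10,5) (7,11)]:
  edge (2,10)–(3,0): clear
  edge (3,0)–(11,2): clear
  edge (11,2)–(10,5): clear
  edge (10,5)–(7,11): clear
  edge (7,11)–(2,10): clear
  midpoint (14,18) outside
  → clear
Obstacle 2 [(13,2) (21,0) (22,11) (14,11) (13,8)]:
  edge (13,2)–(21,0): clear
  edge (21,0)–(22,11): clear
  edge (22,11)–(14,11): clear
  edge (14,11)–(13,8): clear
  edge (13,8)–(13,2): clear
  midpoint (14,18) outside
  → clear
Obstacle 3 [(0,13) (11,13) (9,17) (2,24)]:
  edge (0,13)–(11,13): clear
  edge (11,13)–(9,17): clear
  edge (9,17)–(2,24): clear
  edge (2,24)–(0,13): clear
  midpoint (14,18) outside
  → clear

FREE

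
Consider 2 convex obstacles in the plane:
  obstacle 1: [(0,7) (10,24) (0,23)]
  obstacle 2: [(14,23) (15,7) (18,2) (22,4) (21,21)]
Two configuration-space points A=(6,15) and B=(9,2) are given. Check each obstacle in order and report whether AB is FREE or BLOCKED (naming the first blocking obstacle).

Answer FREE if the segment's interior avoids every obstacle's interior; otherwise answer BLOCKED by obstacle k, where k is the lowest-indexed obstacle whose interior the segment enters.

Obstacle 1 [(0,7) (10,24) (0,23)]:
  edge (0,7)–(10,24): clear
  edge (10,24)–(0,23): clear
  edge (0,23)–(0,7): clear
  midpoint (15/2,17/2) outside
  → clear
Obstacle 2 [(14,23) (15,7) (18,2) (22,4) (21,21)]:
  edge (14,23)–(15,7): clear
  edge (15,7)–(18,2): clear
  edge (18,2)–(22,4): clear
  edge (22,4)–(21,21): clear
  edge (21,21)–(14,23): clear
  midpoint (15/2,17/2) outside
  → clear

FREE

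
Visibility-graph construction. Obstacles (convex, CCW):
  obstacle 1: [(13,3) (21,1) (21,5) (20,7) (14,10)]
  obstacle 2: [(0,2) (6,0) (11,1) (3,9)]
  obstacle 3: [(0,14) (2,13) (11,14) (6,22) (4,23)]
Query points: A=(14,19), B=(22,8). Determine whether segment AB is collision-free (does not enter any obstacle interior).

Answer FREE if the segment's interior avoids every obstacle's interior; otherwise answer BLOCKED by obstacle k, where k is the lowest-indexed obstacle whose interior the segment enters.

Obstacle 1 [(13,3) (21,1) (21,5) (20,7) (14,10)]:
  edge (13,3)–(21,1): clear
  edge (21,1)–(21,5): clear
  edge (21,5)–(20,7): clear
  edge (20,7)–(14,10): clear
  edge (14,10)–(13,3): clear
  midpoint (18,27/2) outside
  → clear
Obstacle 2 [(0,2) (6,0) (11,1) (3,9)]:
  edge (0,2)–(6,0): clear
  edge (6,0)–(11,1): clear
  edge (11,1)–(3,9): clear
  edge (3,9)–(0,2): clear
  midpoint (18,27/2) outside
  → clear
Obstacle 3 [(0,14) (2,13) (11,14) (6,22) (4,23)]:
  edge (0,14)–(2,13): clear
  edge (2,13)–(11,14): clear
  edge (11,14)–(6,22): clear
  edge (6,22)–(4,23): clear
  edge (4,23)–(0,14): clear
  midpoint (18,27/2) outside
  → clear

FREE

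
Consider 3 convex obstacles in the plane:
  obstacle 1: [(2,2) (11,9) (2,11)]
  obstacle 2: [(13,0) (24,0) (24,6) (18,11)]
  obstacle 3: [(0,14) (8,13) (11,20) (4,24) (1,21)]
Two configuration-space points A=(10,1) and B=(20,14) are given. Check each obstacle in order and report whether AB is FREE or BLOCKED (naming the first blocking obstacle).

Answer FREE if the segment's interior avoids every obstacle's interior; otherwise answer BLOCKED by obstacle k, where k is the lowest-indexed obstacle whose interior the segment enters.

FREE

Obstacle 1 [(2,2) (11,9) (2,11)]:
  edge (2,2)–(11,9): clear
  edge (11,9)–(2,11): clear
  edge (2,11)–(2,2): clear
  midpoint (15,15/2) outside
  → clear
Obstacle 2 [(13,0) (24,0) (24,6) (18,11)]:
  edge (13,0)–(24,0): clear
  edge (24,0)–(24,6): clear
  edge (24,6)–(18,11): clear
  edge (18,11)–(13,0): clear
  midpoint (15,15/2) outside
  → clear
Obstacle 3 [(0,14) (8,13) (11,20) (4,24) (1,21)]:
  edge (0,14)–(8,13): clear
  edge (8,13)–(11,20): clear
  edge (11,20)–(4,24): clear
  edge (4,24)–(1,21): clear
  edge (1,21)–(0,14): clear
  midpoint (15,15/2) outside
  → clear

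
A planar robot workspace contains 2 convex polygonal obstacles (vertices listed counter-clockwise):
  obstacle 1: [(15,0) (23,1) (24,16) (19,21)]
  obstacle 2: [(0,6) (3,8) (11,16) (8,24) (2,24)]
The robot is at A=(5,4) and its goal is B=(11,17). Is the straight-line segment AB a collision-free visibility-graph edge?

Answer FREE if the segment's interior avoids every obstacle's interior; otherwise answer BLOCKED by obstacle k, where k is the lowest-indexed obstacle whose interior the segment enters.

BLOCKED by obstacle 2

Obstacle 1 [(15,0) (23,1) (24,16) (19,21)]:
  edge (15,0)–(23,1): clear
  edge (23,1)–(24,16): clear
  edge (24,16)–(19,21): clear
  edge (19,21)–(15,0): clear
  midpoint (8,21/2) outside
  → clear
Obstacle 2 [(0,6) (3,8) (11,16) (8,24) (2,24)]:
  edge (0,6)–(3,8): clear
  edge (3,8)–(11,16): crosses AB
  edge (11,16)–(8,24): crosses AB
  edge (8,24)–(2,24): clear
  edge (2,24)–(0,6): clear
  → BLOCKED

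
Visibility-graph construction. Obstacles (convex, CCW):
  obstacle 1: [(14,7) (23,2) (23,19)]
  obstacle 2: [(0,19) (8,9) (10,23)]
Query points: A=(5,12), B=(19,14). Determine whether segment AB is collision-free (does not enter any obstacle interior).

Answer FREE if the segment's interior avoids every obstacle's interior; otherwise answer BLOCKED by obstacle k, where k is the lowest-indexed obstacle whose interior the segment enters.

Obstacle 1 [(14,7) (23,2) (23,19)]:
  edge (14,7)–(23,2): clear
  edge (23,2)–(23,19): clear
  edge (23,19)–(14,7): clear
  midpoint (12,13) outside
  → clear
Obstacle 2 [(0,19) (8,9) (10,23)]:
  edge (0,19)–(8,9): crosses AB
  edge (8,9)–(10,23): crosses AB
  edge (10,23)–(0,19): clear
  → BLOCKED

BLOCKED by obstacle 2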